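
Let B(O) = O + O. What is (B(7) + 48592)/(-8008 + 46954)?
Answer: 8101/6491 ≈ 1.2480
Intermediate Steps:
B(O) = 2*O
(B(7) + 48592)/(-8008 + 46954) = (2*7 + 48592)/(-8008 + 46954) = (14 + 48592)/38946 = 48606*(1/38946) = 8101/6491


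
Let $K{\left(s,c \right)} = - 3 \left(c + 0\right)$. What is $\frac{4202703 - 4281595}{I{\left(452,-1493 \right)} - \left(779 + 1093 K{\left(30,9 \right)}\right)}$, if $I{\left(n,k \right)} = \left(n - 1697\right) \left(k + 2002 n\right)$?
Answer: $\frac{78892}{1124717963} \approx 7.0144 \cdot 10^{-5}$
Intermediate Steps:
$K{\left(s,c \right)} = - 3 c$
$I{\left(n,k \right)} = \left(-1697 + n\right) \left(k + 2002 n\right)$
$\frac{4202703 - 4281595}{I{\left(452,-1493 \right)} - \left(779 + 1093 K{\left(30,9 \right)}\right)} = \frac{4202703 - 4281595}{\left(\left(-3397394\right) 452 - -2533621 + 2002 \cdot 452^{2} - 674836\right) - \left(779 + 1093 \left(\left(-3\right) 9\right)\right)} = - \frac{78892}{\left(-1535622088 + 2533621 + 2002 \cdot 204304 - 674836\right) - -28732} = - \frac{78892}{\left(-1535622088 + 2533621 + 409016608 - 674836\right) + \left(29511 - 779\right)} = - \frac{78892}{-1124746695 + 28732} = - \frac{78892}{-1124717963} = \left(-78892\right) \left(- \frac{1}{1124717963}\right) = \frac{78892}{1124717963}$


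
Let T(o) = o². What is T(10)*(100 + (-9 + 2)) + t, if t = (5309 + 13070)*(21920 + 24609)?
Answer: 855165791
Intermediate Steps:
t = 855156491 (t = 18379*46529 = 855156491)
T(10)*(100 + (-9 + 2)) + t = 10²*(100 + (-9 + 2)) + 855156491 = 100*(100 - 7) + 855156491 = 100*93 + 855156491 = 9300 + 855156491 = 855165791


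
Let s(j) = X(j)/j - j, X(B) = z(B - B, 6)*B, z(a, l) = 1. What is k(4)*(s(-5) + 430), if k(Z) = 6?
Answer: 2616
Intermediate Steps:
X(B) = B (X(B) = 1*B = B)
s(j) = 1 - j (s(j) = j/j - j = 1 - j)
k(4)*(s(-5) + 430) = 6*((1 - 1*(-5)) + 430) = 6*((1 + 5) + 430) = 6*(6 + 430) = 6*436 = 2616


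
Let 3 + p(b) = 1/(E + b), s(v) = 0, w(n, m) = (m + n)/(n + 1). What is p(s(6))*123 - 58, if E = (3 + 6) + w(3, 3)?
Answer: -2907/7 ≈ -415.29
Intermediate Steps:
w(n, m) = (m + n)/(1 + n)
E = 21/2 (E = (3 + 6) + (3 + 3)/(1 + 3) = 9 + 6/4 = 9 + (¼)*6 = 9 + 3/2 = 21/2 ≈ 10.500)
p(b) = -3 + 1/(21/2 + b)
p(s(6))*123 - 58 = ((-61 - 6*0)/(21 + 2*0))*123 - 58 = ((-61 + 0)/(21 + 0))*123 - 58 = (-61/21)*123 - 58 = ((1/21)*(-61))*123 - 58 = -61/21*123 - 58 = -2501/7 - 58 = -2907/7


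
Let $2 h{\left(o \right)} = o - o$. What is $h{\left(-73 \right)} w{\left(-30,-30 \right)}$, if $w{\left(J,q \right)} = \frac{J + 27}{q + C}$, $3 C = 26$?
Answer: $0$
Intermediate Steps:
$C = \frac{26}{3}$ ($C = \frac{1}{3} \cdot 26 = \frac{26}{3} \approx 8.6667$)
$h{\left(o \right)} = 0$ ($h{\left(o \right)} = \frac{o - o}{2} = \frac{1}{2} \cdot 0 = 0$)
$w{\left(J,q \right)} = \frac{27 + J}{\frac{26}{3} + q}$ ($w{\left(J,q \right)} = \frac{J + 27}{q + \frac{26}{3}} = \frac{27 + J}{\frac{26}{3} + q}$)
$h{\left(-73 \right)} w{\left(-30,-30 \right)} = 0 \frac{3 \left(27 - 30\right)}{26 + 3 \left(-30\right)} = 0 \cdot 3 \frac{1}{26 - 90} \left(-3\right) = 0 \cdot 3 \frac{1}{-64} \left(-3\right) = 0 \cdot 3 \left(- \frac{1}{64}\right) \left(-3\right) = 0 \cdot \frac{9}{64} = 0$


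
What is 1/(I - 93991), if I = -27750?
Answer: -1/121741 ≈ -8.2142e-6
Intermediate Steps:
1/(I - 93991) = 1/(-27750 - 93991) = 1/(-121741) = -1/121741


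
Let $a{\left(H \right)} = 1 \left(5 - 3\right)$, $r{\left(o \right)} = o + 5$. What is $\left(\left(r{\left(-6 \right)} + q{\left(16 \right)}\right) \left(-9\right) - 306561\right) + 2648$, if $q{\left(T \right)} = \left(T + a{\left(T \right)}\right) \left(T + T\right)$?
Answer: $-309088$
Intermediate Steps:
$r{\left(o \right)} = 5 + o$
$a{\left(H \right)} = 2$ ($a{\left(H \right)} = 1 \cdot 2 = 2$)
$q{\left(T \right)} = 2 T \left(2 + T\right)$ ($q{\left(T \right)} = \left(T + 2\right) \left(T + T\right) = \left(2 + T\right) 2 T = 2 T \left(2 + T\right)$)
$\left(\left(r{\left(-6 \right)} + q{\left(16 \right)}\right) \left(-9\right) - 306561\right) + 2648 = \left(\left(\left(5 - 6\right) + 2 \cdot 16 \left(2 + 16\right)\right) \left(-9\right) - 306561\right) + 2648 = \left(\left(-1 + 2 \cdot 16 \cdot 18\right) \left(-9\right) - 306561\right) + 2648 = \left(\left(-1 + 576\right) \left(-9\right) - 306561\right) + 2648 = \left(575 \left(-9\right) - 306561\right) + 2648 = \left(-5175 - 306561\right) + 2648 = -311736 + 2648 = -309088$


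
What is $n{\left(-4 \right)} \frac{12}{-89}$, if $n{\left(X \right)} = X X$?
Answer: $- \frac{192}{89} \approx -2.1573$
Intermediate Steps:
$n{\left(X \right)} = X^{2}$
$n{\left(-4 \right)} \frac{12}{-89} = \left(-4\right)^{2} \frac{12}{-89} = 16 \cdot 12 \left(- \frac{1}{89}\right) = 16 \left(- \frac{12}{89}\right) = - \frac{192}{89}$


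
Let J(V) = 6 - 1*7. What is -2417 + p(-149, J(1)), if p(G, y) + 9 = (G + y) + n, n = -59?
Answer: -2635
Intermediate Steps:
J(V) = -1 (J(V) = 6 - 7 = -1)
p(G, y) = -68 + G + y (p(G, y) = -9 + ((G + y) - 59) = -9 + (-59 + G + y) = -68 + G + y)
-2417 + p(-149, J(1)) = -2417 + (-68 - 149 - 1) = -2417 - 218 = -2635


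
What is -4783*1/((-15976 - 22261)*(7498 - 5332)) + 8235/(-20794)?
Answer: -170483573417/430546746387 ≈ -0.39597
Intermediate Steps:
-4783*1/((-15976 - 22261)*(7498 - 5332)) + 8235/(-20794) = -4783/(2166*(-38237)) + 8235*(-1/20794) = -4783/(-82821342) - 8235/20794 = -4783*(-1/82821342) - 8235/20794 = 4783/82821342 - 8235/20794 = -170483573417/430546746387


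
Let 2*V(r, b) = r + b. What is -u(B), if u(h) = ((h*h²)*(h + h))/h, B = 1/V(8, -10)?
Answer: 2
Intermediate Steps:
V(r, b) = b/2 + r/2 (V(r, b) = (r + b)/2 = (b + r)/2 = b/2 + r/2)
B = -1 (B = 1/((½)*(-10) + (½)*8) = 1/(-5 + 4) = 1/(-1) = -1)
u(h) = 2*h³ (u(h) = (h³*(2*h))/h = (2*h⁴)/h = 2*h³)
-u(B) = -2*(-1)³ = -2*(-1) = -1*(-2) = 2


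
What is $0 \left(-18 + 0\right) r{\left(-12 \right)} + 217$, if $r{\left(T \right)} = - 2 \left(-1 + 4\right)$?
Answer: $217$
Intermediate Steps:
$r{\left(T \right)} = -6$ ($r{\left(T \right)} = \left(-2\right) 3 = -6$)
$0 \left(-18 + 0\right) r{\left(-12 \right)} + 217 = 0 \left(-18 + 0\right) \left(-6\right) + 217 = 0 \left(-18\right) \left(-6\right) + 217 = 0 \left(-6\right) + 217 = 0 + 217 = 217$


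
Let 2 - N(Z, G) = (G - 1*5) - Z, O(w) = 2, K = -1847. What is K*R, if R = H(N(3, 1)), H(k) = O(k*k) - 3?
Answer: 1847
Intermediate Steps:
N(Z, G) = 7 + Z - G (N(Z, G) = 2 - ((G - 1*5) - Z) = 2 - ((G - 5) - Z) = 2 - ((-5 + G) - Z) = 2 - (-5 + G - Z) = 2 + (5 + Z - G) = 7 + Z - G)
H(k) = -1 (H(k) = 2 - 3 = -1)
R = -1
K*R = -1847*(-1) = 1847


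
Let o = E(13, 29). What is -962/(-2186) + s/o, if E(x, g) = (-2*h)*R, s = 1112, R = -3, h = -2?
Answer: -302411/3279 ≈ -92.227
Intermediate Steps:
E(x, g) = -12 (E(x, g) = -2*(-2)*(-3) = 4*(-3) = -12)
o = -12
-962/(-2186) + s/o = -962/(-2186) + 1112/(-12) = -962*(-1/2186) + 1112*(-1/12) = 481/1093 - 278/3 = -302411/3279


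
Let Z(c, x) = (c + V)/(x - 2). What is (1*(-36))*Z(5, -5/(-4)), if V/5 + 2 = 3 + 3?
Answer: 1200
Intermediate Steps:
V = 20 (V = -10 + 5*(3 + 3) = -10 + 5*6 = -10 + 30 = 20)
Z(c, x) = (20 + c)/(-2 + x) (Z(c, x) = (c + 20)/(x - 2) = (20 + c)/(-2 + x))
(1*(-36))*Z(5, -5/(-4)) = (1*(-36))*((20 + 5)/(-2 - 5/(-4))) = -36*25/(-2 - 5*(-¼)) = -36*25/(-2 + 5/4) = -36*25/(-¾) = -(-48)*25 = -36*(-100/3) = 1200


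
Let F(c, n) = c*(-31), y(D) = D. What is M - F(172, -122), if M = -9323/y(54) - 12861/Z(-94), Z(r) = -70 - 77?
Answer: 13883143/2646 ≈ 5246.8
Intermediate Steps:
Z(r) = -147
F(c, n) = -31*c
M = -225329/2646 (M = -9323/54 - 12861/(-147) = -9323*1/54 - 12861*(-1/147) = -9323/54 + 4287/49 = -225329/2646 ≈ -85.158)
M - F(172, -122) = -225329/2646 - (-31)*172 = -225329/2646 - 1*(-5332) = -225329/2646 + 5332 = 13883143/2646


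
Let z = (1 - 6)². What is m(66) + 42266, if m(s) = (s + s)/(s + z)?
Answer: 3846338/91 ≈ 42267.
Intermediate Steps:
z = 25 (z = (-5)² = 25)
m(s) = 2*s/(25 + s) (m(s) = (s + s)/(s + 25) = (2*s)/(25 + s) = 2*s/(25 + s))
m(66) + 42266 = 2*66/(25 + 66) + 42266 = 2*66/91 + 42266 = 2*66*(1/91) + 42266 = 132/91 + 42266 = 3846338/91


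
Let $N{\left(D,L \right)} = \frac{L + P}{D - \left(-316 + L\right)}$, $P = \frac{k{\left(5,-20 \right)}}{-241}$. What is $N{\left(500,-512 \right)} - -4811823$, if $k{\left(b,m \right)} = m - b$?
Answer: $\frac{1540014204137}{320048} \approx 4.8118 \cdot 10^{6}$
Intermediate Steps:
$P = \frac{25}{241}$ ($P = \frac{-20 - 5}{-241} = \left(-20 - 5\right) \left(- \frac{1}{241}\right) = \left(-25\right) \left(- \frac{1}{241}\right) = \frac{25}{241} \approx 0.10373$)
$N{\left(D,L \right)} = \frac{\frac{25}{241} + L}{316 + D - L}$ ($N{\left(D,L \right)} = \frac{L + \frac{25}{241}}{D - \left(-316 + L\right)} = \frac{\frac{25}{241} + L}{316 + D - L}$)
$N{\left(500,-512 \right)} - -4811823 = \frac{\frac{25}{241} - 512}{316 + 500 - -512} - -4811823 = \frac{1}{316 + 500 + 512} \left(- \frac{123367}{241}\right) + 4811823 = \frac{1}{1328} \left(- \frac{123367}{241}\right) + 4811823 = - \frac{123367}{320048} + 4811823 = \frac{1540014204137}{320048}$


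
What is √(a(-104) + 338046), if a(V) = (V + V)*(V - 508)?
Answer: √465342 ≈ 682.16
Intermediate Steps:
a(V) = 2*V*(-508 + V) (a(V) = (2*V)*(-508 + V) = 2*V*(-508 + V))
√(a(-104) + 338046) = √(2*(-104)*(-508 - 104) + 338046) = √(2*(-104)*(-612) + 338046) = √(127296 + 338046) = √465342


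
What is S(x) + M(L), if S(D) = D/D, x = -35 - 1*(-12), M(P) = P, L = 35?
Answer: 36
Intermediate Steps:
x = -23 (x = -35 + 12 = -23)
S(D) = 1
S(x) + M(L) = 1 + 35 = 36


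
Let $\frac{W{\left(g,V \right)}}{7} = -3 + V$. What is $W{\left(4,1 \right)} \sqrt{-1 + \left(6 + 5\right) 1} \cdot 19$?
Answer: $- 266 \sqrt{10} \approx -841.17$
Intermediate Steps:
$W{\left(g,V \right)} = -21 + 7 V$ ($W{\left(g,V \right)} = 7 \left(-3 + V\right) = -21 + 7 V$)
$W{\left(4,1 \right)} \sqrt{-1 + \left(6 + 5\right) 1} \cdot 19 = \left(-21 + 7 \cdot 1\right) \sqrt{-1 + \left(6 + 5\right) 1} \cdot 19 = \left(-21 + 7\right) \sqrt{-1 + 11 \cdot 1} \cdot 19 = - 14 \sqrt{-1 + 11} \cdot 19 = - 14 \sqrt{10} \cdot 19 = - 266 \sqrt{10}$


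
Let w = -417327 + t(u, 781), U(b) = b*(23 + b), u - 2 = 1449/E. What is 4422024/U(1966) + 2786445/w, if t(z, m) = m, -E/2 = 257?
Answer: -38692588339/6960900206 ≈ -5.5586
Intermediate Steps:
E = -514 (E = -2*257 = -514)
u = -421/514 (u = 2 + 1449/(-514) = 2 + 1449*(-1/514) = 2 - 1449/514 = -421/514 ≈ -0.81907)
w = -416546 (w = -417327 + 781 = -416546)
4422024/U(1966) + 2786445/w = 4422024/((1966*(23 + 1966))) + 2786445/(-416546) = 4422024/((1966*1989)) + 2786445*(-1/416546) = 4422024/3910374 - 2786445/416546 = 4422024*(1/3910374) - 2786445/416546 = 245668/217243 - 2786445/416546 = -38692588339/6960900206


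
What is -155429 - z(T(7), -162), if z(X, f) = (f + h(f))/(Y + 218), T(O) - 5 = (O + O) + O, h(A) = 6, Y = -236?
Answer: -466313/3 ≈ -1.5544e+5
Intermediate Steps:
T(O) = 5 + 3*O (T(O) = 5 + ((O + O) + O) = 5 + (2*O + O) = 5 + 3*O)
z(X, f) = -⅓ - f/18 (z(X, f) = (f + 6)/(-236 + 218) = (6 + f)/(-18) = (6 + f)*(-1/18) = -⅓ - f/18)
-155429 - z(T(7), -162) = -155429 - (-⅓ - 1/18*(-162)) = -155429 - (-⅓ + 9) = -155429 - 1*26/3 = -155429 - 26/3 = -466313/3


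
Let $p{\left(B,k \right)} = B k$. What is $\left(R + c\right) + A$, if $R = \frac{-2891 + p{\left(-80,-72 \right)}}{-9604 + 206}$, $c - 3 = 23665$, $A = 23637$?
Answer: $\frac{444569521}{9398} \approx 47305.0$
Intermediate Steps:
$c = 23668$ ($c = 3 + 23665 = 23668$)
$R = - \frac{2869}{9398}$ ($R = \frac{-2891 - -5760}{-9604 + 206} = \frac{-2891 + 5760}{-9398} = 2869 \left(- \frac{1}{9398}\right) = - \frac{2869}{9398} \approx -0.30528$)
$\left(R + c\right) + A = \left(- \frac{2869}{9398} + 23668\right) + 23637 = \frac{222428995}{9398} + 23637 = \frac{444569521}{9398}$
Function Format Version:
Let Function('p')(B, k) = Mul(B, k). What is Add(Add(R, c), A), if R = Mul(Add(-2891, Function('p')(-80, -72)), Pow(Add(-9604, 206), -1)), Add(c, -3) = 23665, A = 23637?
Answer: Rational(444569521, 9398) ≈ 47305.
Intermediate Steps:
c = 23668 (c = Add(3, 23665) = 23668)
R = Rational(-2869, 9398) (R = Mul(Add(-2891, Mul(-80, -72)), Pow(Add(-9604, 206), -1)) = Mul(Add(-2891, 5760), Pow(-9398, -1)) = Mul(2869, Rational(-1, 9398)) = Rational(-2869, 9398) ≈ -0.30528)
Add(Add(R, c), A) = Add(Add(Rational(-2869, 9398), 23668), 23637) = Add(Rational(222428995, 9398), 23637) = Rational(444569521, 9398)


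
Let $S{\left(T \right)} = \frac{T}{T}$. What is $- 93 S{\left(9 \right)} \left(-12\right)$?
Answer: $1116$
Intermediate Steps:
$S{\left(T \right)} = 1$
$- 93 S{\left(9 \right)} \left(-12\right) = \left(-93\right) 1 \left(-12\right) = \left(-93\right) \left(-12\right) = 1116$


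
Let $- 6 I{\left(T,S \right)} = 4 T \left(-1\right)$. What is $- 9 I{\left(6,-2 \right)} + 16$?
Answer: $-20$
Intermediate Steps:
$I{\left(T,S \right)} = \frac{2 T}{3}$ ($I{\left(T,S \right)} = - \frac{4 T \left(-1\right)}{6} = - \frac{\left(-4\right) T}{6} = \frac{2 T}{3}$)
$- 9 I{\left(6,-2 \right)} + 16 = - 9 \cdot \frac{2}{3} \cdot 6 + 16 = \left(-9\right) 4 + 16 = -36 + 16 = -20$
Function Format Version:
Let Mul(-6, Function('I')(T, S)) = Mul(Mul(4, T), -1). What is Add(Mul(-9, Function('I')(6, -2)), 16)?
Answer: -20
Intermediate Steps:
Function('I')(T, S) = Mul(Rational(2, 3), T) (Function('I')(T, S) = Mul(Rational(-1, 6), Mul(Mul(4, T), -1)) = Mul(Rational(-1, 6), Mul(-4, T)) = Mul(Rational(2, 3), T))
Add(Mul(-9, Function('I')(6, -2)), 16) = Add(Mul(-9, Mul(Rational(2, 3), 6)), 16) = Add(Mul(-9, 4), 16) = Add(-36, 16) = -20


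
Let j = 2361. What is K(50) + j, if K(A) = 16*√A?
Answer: 2361 + 80*√2 ≈ 2474.1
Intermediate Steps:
K(50) + j = 16*√50 + 2361 = 16*(5*√2) + 2361 = 80*√2 + 2361 = 2361 + 80*√2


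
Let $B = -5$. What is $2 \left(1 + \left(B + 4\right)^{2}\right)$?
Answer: $4$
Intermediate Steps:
$2 \left(1 + \left(B + 4\right)^{2}\right) = 2 \left(1 + \left(-5 + 4\right)^{2}\right) = 2 \left(1 + \left(-1\right)^{2}\right) = 2 \left(1 + 1\right) = 2 \cdot 2 = 4$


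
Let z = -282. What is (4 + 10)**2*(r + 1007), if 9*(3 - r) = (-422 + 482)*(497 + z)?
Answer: -248920/3 ≈ -82973.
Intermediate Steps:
r = -4291/3 (r = 3 - (-422 + 482)*(497 - 282)/9 = 3 - 20*215/3 = 3 - 1/9*12900 = 3 - 4300/3 = -4291/3 ≈ -1430.3)
(4 + 10)**2*(r + 1007) = (4 + 10)**2*(-4291/3 + 1007) = 14**2*(-1270/3) = 196*(-1270/3) = -248920/3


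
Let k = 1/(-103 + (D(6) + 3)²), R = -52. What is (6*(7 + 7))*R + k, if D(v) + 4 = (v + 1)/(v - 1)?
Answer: -11230153/2571 ≈ -4368.0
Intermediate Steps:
D(v) = -4 + (1 + v)/(-1 + v) (D(v) = -4 + (v + 1)/(v - 1) = -4 + (1 + v)/(-1 + v))
k = -25/2571 (k = 1/(-103 + ((5 - 3*6)/(-1 + 6) + 3)²) = 1/(-103 + ((5 - 18)/5 + 3)²) = 1/(-103 + ((⅕)*(-13) + 3)²) = 1/(-103 + (-13/5 + 3)²) = 1/(-103 + (⅖)²) = 1/(-103 + 4/25) = 1/(-2571/25) = -25/2571 ≈ -0.0097238)
(6*(7 + 7))*R + k = (6*(7 + 7))*(-52) - 25/2571 = (6*14)*(-52) - 25/2571 = 84*(-52) - 25/2571 = -4368 - 25/2571 = -11230153/2571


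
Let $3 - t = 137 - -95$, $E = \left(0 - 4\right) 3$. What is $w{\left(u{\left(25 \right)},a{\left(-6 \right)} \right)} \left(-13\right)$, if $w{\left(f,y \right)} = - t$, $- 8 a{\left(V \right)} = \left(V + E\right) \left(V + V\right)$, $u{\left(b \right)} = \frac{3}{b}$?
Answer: $-2977$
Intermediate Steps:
$E = -12$ ($E = \left(-4\right) 3 = -12$)
$a{\left(V \right)} = - \frac{V \left(-12 + V\right)}{4}$ ($a{\left(V \right)} = - \frac{\left(V - 12\right) \left(V + V\right)}{8} = - \frac{\left(-12 + V\right) 2 V}{8} = - \frac{2 V \left(-12 + V\right)}{8} = - \frac{V \left(-12 + V\right)}{4}$)
$t = -229$ ($t = 3 - \left(137 - -95\right) = 3 - \left(137 + 95\right) = 3 - 232 = -229$)
$w{\left(f,y \right)} = 229$ ($w{\left(f,y \right)} = \left(-1\right) \left(-229\right) = 229$)
$w{\left(u{\left(25 \right)},a{\left(-6 \right)} \right)} \left(-13\right) = 229 \left(-13\right) = -2977$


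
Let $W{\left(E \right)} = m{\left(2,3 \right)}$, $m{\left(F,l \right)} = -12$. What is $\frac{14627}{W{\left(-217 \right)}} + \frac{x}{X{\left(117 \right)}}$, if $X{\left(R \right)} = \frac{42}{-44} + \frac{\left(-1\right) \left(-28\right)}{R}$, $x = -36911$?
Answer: $\frac{159025523}{3156} \approx 50388.0$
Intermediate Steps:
$W{\left(E \right)} = -12$
$X{\left(R \right)} = - \frac{21}{22} + \frac{28}{R}$ ($X{\left(R \right)} = 42 \left(- \frac{1}{44}\right) + \frac{28}{R} = - \frac{21}{22} + \frac{28}{R}$)
$\frac{14627}{W{\left(-217 \right)}} + \frac{x}{X{\left(117 \right)}} = \frac{14627}{-12} - \frac{36911}{- \frac{21}{22} + \frac{28}{117}} = 14627 \left(- \frac{1}{12}\right) - \frac{36911}{- \frac{21}{22} + 28 \cdot \frac{1}{117}} = - \frac{14627}{12} - \frac{36911}{- \frac{21}{22} + \frac{28}{117}} = - \frac{14627}{12} - \frac{36911}{- \frac{1841}{2574}} = - \frac{14627}{12} - - \frac{13572702}{263} = - \frac{14627}{12} + \frac{13572702}{263} = \frac{159025523}{3156}$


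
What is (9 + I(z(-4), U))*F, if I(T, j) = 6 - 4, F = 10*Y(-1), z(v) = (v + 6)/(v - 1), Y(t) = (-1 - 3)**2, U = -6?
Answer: 1760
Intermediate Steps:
Y(t) = 16 (Y(t) = (-4)**2 = 16)
z(v) = (6 + v)/(-1 + v)
F = 160 (F = 10*16 = 160)
I(T, j) = 2
(9 + I(z(-4), U))*F = (9 + 2)*160 = 11*160 = 1760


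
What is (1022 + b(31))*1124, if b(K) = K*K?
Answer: 2228892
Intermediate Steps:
b(K) = K**2
(1022 + b(31))*1124 = (1022 + 31**2)*1124 = (1022 + 961)*1124 = 1983*1124 = 2228892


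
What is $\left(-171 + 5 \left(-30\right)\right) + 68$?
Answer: $-253$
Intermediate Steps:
$\left(-171 + 5 \left(-30\right)\right) + 68 = \left(-171 - 150\right) + 68 = -321 + 68 = -253$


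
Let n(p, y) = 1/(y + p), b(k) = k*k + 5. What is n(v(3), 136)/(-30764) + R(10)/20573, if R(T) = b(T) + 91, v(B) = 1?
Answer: 118007765/12386909252 ≈ 0.0095268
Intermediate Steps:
b(k) = 5 + k**2 (b(k) = k**2 + 5 = 5 + k**2)
R(T) = 96 + T**2 (R(T) = (5 + T**2) + 91 = 96 + T**2)
n(p, y) = 1/(p + y)
n(v(3), 136)/(-30764) + R(10)/20573 = 1/((1 + 136)*(-30764)) + (96 + 10**2)/20573 = -1/30764/137 + (96 + 100)*(1/20573) = (1/137)*(-1/30764) + 196*(1/20573) = -1/4214668 + 28/2939 = 118007765/12386909252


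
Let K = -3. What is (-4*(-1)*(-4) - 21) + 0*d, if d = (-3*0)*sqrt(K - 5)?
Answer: -37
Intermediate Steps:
d = 0 (d = (-3*0)*sqrt(-3 - 5) = 0*sqrt(-8) = 0*(2*I*sqrt(2)) = 0)
(-4*(-1)*(-4) - 21) + 0*d = (-4*(-1)*(-4) - 21) + 0*0 = (4*(-4) - 21) + 0 = (-16 - 21) + 0 = -37 + 0 = -37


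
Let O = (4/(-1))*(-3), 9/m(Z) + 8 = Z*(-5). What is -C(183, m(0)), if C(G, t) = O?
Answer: -12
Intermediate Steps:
m(Z) = 9/(-8 - 5*Z) (m(Z) = 9/(-8 + Z*(-5)) = 9/(-8 - 5*Z))
O = 12 (O = -1*4*(-3) = -4*(-3) = 12)
C(G, t) = 12
-C(183, m(0)) = -1*12 = -12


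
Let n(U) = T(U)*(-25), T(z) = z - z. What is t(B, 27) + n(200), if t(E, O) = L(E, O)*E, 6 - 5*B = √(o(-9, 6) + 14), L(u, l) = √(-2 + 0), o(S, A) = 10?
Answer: 2*I*√2*(3 - √6)/5 ≈ 0.31142*I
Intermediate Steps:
T(z) = 0
L(u, l) = I*√2 (L(u, l) = √(-2) = I*√2)
B = 6/5 - 2*√6/5 (B = 6/5 - √(10 + 14)/5 = 6/5 - 2*√6/5 ≈ 0.22020)
t(E, O) = I*E*√2 (t(E, O) = (I*√2)*E = I*E*√2)
n(U) = 0 (n(U) = 0*(-25) = 0)
t(B, 27) + n(200) = I*(6/5 - 2*√6/5)*√2 + 0 = I*√2*(6/5 - 2*√6/5) + 0 = I*√2*(6/5 - 2*√6/5)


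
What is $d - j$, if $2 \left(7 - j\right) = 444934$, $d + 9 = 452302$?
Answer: $674753$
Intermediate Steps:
$d = 452293$ ($d = -9 + 452302 = 452293$)
$j = -222460$ ($j = 7 - 222467 = -222460$)
$d - j = 452293 - -222460 = 452293 + 222460 = 674753$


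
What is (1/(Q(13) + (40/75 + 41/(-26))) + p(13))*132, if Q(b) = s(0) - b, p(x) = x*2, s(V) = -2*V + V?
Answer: 18745584/5477 ≈ 3422.6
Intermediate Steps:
s(V) = -V
p(x) = 2*x
Q(b) = -b (Q(b) = -1*0 - b = 0 - b = -b)
(1/(Q(13) + (40/75 + 41/(-26))) + p(13))*132 = (1/(-1*13 + (40/75 + 41/(-26))) + 2*13)*132 = (1/(-13 + (40*(1/75) + 41*(-1/26))) + 26)*132 = (1/(-13 + (8/15 - 41/26)) + 26)*132 = (1/(-13 - 407/390) + 26)*132 = (1/(-5477/390) + 26)*132 = (-390/5477 + 26)*132 = (142012/5477)*132 = 18745584/5477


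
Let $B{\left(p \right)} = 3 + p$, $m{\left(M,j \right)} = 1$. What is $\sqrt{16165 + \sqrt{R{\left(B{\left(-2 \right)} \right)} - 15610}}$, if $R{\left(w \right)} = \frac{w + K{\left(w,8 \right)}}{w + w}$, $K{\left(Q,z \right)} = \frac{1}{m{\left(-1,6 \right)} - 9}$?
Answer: $\frac{\sqrt{64660 + 7 i \sqrt{5097}}}{2} \approx 127.14 + 0.49133 i$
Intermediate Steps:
$K{\left(Q,z \right)} = - \frac{1}{8}$ ($K{\left(Q,z \right)} = \frac{1}{1 - 9} = \frac{1}{-8} = - \frac{1}{8}$)
$R{\left(w \right)} = \frac{- \frac{1}{8} + w}{2 w}$ ($R{\left(w \right)} = \frac{w - \frac{1}{8}}{w + w} = \frac{- \frac{1}{8} + w}{2 w}$)
$\sqrt{16165 + \sqrt{R{\left(B{\left(-2 \right)} \right)} - 15610}} = \sqrt{16165 + \sqrt{\frac{-1 + 8 \left(3 - 2\right)}{16 \left(3 - 2\right)} - 15610}} = \sqrt{16165 + \sqrt{\frac{-1 + 8 \cdot 1}{16 \cdot 1} - 15610}} = \sqrt{16165 + \sqrt{\frac{1}{16} \cdot 1 \left(-1 + 8\right) - 15610}} = \sqrt{16165 + \sqrt{\frac{1}{16} \cdot 1 \cdot 7 - 15610}} = \sqrt{16165 + \sqrt{\frac{7}{16} - 15610}} = \sqrt{16165 + \sqrt{- \frac{249753}{16}}} = \sqrt{16165 + \frac{7 i \sqrt{5097}}{4}}$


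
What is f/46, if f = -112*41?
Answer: -2296/23 ≈ -99.826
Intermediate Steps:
f = -4592
f/46 = -4592/46 = (1/46)*(-4592) = -2296/23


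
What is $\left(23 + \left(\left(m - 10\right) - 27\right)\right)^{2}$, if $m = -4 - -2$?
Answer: $256$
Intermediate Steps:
$m = -2$ ($m = -4 + 2 = -2$)
$\left(23 + \left(\left(m - 10\right) - 27\right)\right)^{2} = \left(23 - 39\right)^{2} = \left(-16\right)^{2} = 256$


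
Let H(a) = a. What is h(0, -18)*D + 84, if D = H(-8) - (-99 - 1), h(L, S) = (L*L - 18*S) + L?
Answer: 29892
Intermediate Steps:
h(L, S) = L + L**2 - 18*S (h(L, S) = (L**2 - 18*S) + L = L + L**2 - 18*S)
D = 92 (D = -8 - (-99 - 1) = -8 - 1*(-100) = -8 + 100 = 92)
h(0, -18)*D + 84 = (0 + 0**2 - 18*(-18))*92 + 84 = (0 + 0 + 324)*92 + 84 = 324*92 + 84 = 29808 + 84 = 29892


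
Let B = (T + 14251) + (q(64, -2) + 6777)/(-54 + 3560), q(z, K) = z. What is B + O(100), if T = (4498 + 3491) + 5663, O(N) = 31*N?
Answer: 108703359/3506 ≈ 31005.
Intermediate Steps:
T = 13652 (T = 7989 + 5663 = 13652)
B = 97834759/3506 (B = (13652 + 14251) + (64 + 6777)/(-54 + 3560) = 27903 + 6841/3506 = 97834759/3506 ≈ 27905.)
B + O(100) = 97834759/3506 + 31*100 = 97834759/3506 + 3100 = 108703359/3506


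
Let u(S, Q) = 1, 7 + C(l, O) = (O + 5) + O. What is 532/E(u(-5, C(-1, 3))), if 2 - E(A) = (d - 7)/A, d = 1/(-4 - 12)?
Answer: 8512/145 ≈ 58.703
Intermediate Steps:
C(l, O) = -2 + 2*O (C(l, O) = -7 + ((O + 5) + O) = -7 + ((5 + O) + O) = -7 + (5 + 2*O) = -2 + 2*O)
d = -1/16 (d = 1/(-16) = -1/16 ≈ -0.062500)
E(A) = 2 + 113/(16*A) (E(A) = 2 - (-1/16 - 7)/A = 2 - (-113)/(16*A) = 2 + 113/(16*A))
532/E(u(-5, C(-1, 3))) = 532/(2 + (113/16)/1) = 532/(2 + (113/16)*1) = 532/(2 + 113/16) = 532/(145/16) = 532*(16/145) = 8512/145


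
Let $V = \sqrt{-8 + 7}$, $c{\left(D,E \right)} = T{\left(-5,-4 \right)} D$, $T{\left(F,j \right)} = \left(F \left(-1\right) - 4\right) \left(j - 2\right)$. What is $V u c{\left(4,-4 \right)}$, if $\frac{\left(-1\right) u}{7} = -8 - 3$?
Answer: $- 1848 i \approx - 1848.0 i$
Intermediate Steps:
$T{\left(F,j \right)} = \left(-4 - F\right) \left(-2 + j\right)$ ($T{\left(F,j \right)} = \left(- F - 4\right) \left(-2 + j\right) = \left(-4 - F\right) \left(-2 + j\right)$)
$c{\left(D,E \right)} = - 6 D$ ($c{\left(D,E \right)} = \left(8 - -16 + 2 \left(-5\right) - \left(-5\right) \left(-4\right)\right) D = \left(8 + 16 - 10 - 20\right) D = - 6 D$)
$u = 77$ ($u = - 7 \left(-8 - 3\right) = \left(-7\right) \left(-11\right) = 77$)
$V = i$ ($V = \sqrt{-1} = i \approx 1.0 i$)
$V u c{\left(4,-4 \right)} = i 77 \left(\left(-6\right) 4\right) = 77 i \left(-24\right) = - 1848 i$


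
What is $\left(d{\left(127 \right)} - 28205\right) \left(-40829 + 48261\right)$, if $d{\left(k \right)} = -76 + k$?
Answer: $-209240528$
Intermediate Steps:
$\left(d{\left(127 \right)} - 28205\right) \left(-40829 + 48261\right) = \left(\left(-76 + 127\right) - 28205\right) \left(-40829 + 48261\right) = \left(51 - 28205\right) 7432 = \left(-28154\right) 7432 = -209240528$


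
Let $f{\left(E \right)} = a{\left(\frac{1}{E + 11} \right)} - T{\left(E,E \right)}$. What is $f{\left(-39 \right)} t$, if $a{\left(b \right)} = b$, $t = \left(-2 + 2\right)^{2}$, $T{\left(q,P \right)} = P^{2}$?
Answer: $0$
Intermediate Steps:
$t = 0$ ($t = 0^{2} = 0$)
$f{\left(E \right)} = \frac{1}{11 + E} - E^{2}$ ($f{\left(E \right)} = \frac{1}{E + 11} - E^{2} = \frac{1}{11 + E} - E^{2}$)
$f{\left(-39 \right)} t = \frac{1 - \left(-39\right)^{2} \left(11 - 39\right)}{11 - 39} \cdot 0 = \frac{1 - 1521 \left(-28\right)}{-28} \cdot 0 = - \frac{1 + 42588}{28} \cdot 0 = \left(- \frac{1}{28}\right) 42589 \cdot 0 = \left(- \frac{42589}{28}\right) 0 = 0$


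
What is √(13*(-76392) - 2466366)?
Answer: I*√3459462 ≈ 1860.0*I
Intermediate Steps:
√(13*(-76392) - 2466366) = √(-993096 - 2466366) = √(-3459462) = I*√3459462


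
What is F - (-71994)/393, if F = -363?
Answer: -23555/131 ≈ -179.81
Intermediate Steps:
F - (-71994)/393 = -363 - (-71994)/393 = -363 - 426*(-169/393) = -363 + 23998/131 = -23555/131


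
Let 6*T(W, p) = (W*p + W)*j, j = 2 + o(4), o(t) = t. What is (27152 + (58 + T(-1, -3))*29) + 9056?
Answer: 37948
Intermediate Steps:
j = 6 (j = 2 + 4 = 6)
T(W, p) = W + W*p (T(W, p) = ((W*p + W)*6)/6 = ((W + W*p)*6)/6 = (6*W + 6*W*p)/6 = W + W*p)
(27152 + (58 + T(-1, -3))*29) + 9056 = (27152 + (58 - (1 - 3))*29) + 9056 = (27152 + (58 - 1*(-2))*29) + 9056 = (27152 + (58 + 2)*29) + 9056 = (27152 + 60*29) + 9056 = (27152 + 1740) + 9056 = 28892 + 9056 = 37948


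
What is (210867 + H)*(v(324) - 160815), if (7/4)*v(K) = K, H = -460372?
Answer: 280545667545/7 ≈ 4.0078e+10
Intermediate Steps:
v(K) = 4*K/7
(210867 + H)*(v(324) - 160815) = (210867 - 460372)*((4/7)*324 - 160815) = -249505*(1296/7 - 160815) = -249505*(-1124409/7) = 280545667545/7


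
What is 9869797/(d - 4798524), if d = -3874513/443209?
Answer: -4374382858573/2126752898029 ≈ -2.0568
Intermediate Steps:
d = -3874513/443209 (d = -3874513*1/443209 = -3874513/443209 ≈ -8.7420)
9869797/(d - 4798524) = 9869797/(-3874513/443209 - 4798524) = 9869797/(-2126752898029/443209) = 9869797*(-443209/2126752898029) = -4374382858573/2126752898029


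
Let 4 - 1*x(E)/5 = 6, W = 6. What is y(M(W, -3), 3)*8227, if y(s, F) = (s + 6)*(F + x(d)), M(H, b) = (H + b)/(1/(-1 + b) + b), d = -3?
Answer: -3800874/13 ≈ -2.9238e+5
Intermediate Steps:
x(E) = -10 (x(E) = 20 - 5*6 = 20 - 30 = -10)
M(H, b) = (H + b)/(b + 1/(-1 + b))
y(s, F) = (-10 + F)*(6 + s) (y(s, F) = (s + 6)*(F - 10) = (6 + s)*(-10 + F) = (-10 + F)*(6 + s))
y(M(W, -3), 3)*8227 = (-60 - 10*((-3)**2 - 1*6 - 1*(-3) + 6*(-3))/(1 + (-3)**2 - 1*(-3)) + 6*3 + 3*(((-3)**2 - 1*6 - 1*(-3) + 6*(-3))/(1 + (-3)**2 - 1*(-3))))*8227 = (-60 - 10*(9 - 6 + 3 - 18)/(1 + 9 + 3) + 18 + 3*((9 - 6 + 3 - 18)/(1 + 9 + 3)))*8227 = (-60 - 10*(-12)/13 + 18 + 3*(-12/13))*8227 = (-60 - 10*(-12)/13 + 18 + 3*((1/13)*(-12)))*8227 = (-60 - 10*(-12/13) + 18 + 3*(-12/13))*8227 = (-60 + 120/13 + 18 - 36/13)*8227 = -462/13*8227 = -3800874/13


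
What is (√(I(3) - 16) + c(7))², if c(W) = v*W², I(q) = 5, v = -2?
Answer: (-98 + I*√11)² ≈ 9593.0 - 650.06*I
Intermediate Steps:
c(W) = -2*W²
(√(I(3) - 16) + c(7))² = (√(5 - 16) - 2*7²)² = (√(-11) - 2*49)² = (I*√11 - 98)² = (-98 + I*√11)²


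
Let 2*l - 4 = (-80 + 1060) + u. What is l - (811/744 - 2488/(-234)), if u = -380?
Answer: 8422691/29016 ≈ 290.28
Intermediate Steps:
l = 302 (l = 2 + ((-80 + 1060) - 380)/2 = 2 + (980 - 380)/2 = 2 + (1/2)*600 = 2 + 300 = 302)
l - (811/744 - 2488/(-234)) = 302 - (811/744 - 2488/(-234)) = 302 - (811*(1/744) - 2488*(-1/234)) = 302 - (811/744 + 1244/117) = 302 - 1*340141/29016 = 302 - 340141/29016 = 8422691/29016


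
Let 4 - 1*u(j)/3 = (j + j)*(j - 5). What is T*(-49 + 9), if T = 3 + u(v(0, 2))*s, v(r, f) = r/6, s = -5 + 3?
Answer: 840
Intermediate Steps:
s = -2
v(r, f) = r/6 (v(r, f) = r*(1/6) = r/6)
u(j) = 12 - 6*j*(-5 + j) (u(j) = 12 - 3*(j + j)*(j - 5) = 12 - 3*2*j*(-5 + j) = 12 - 6*j*(-5 + j))
T = -21 (T = 3 + (12 - 6*((1/6)*0)**2 + 30*((1/6)*0))*(-2) = 3 + (12 - 6*0**2 + 30*0)*(-2) = 3 + (12 - 6*0 + 0)*(-2) = 3 + (12 + 0 + 0)*(-2) = 3 + 12*(-2) = 3 - 24 = -21)
T*(-49 + 9) = -21*(-49 + 9) = -21*(-40) = 840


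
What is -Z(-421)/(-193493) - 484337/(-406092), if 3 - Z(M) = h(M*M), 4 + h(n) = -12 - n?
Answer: 165699687061/78575959356 ≈ 2.1088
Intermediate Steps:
h(n) = -16 - n (h(n) = -4 + (-12 - n) = -16 - n)
Z(M) = 19 + M² (Z(M) = 3 - (-16 - M*M) = 3 - (-16 - M²) = 3 + (16 + M²) = 19 + M²)
-Z(-421)/(-193493) - 484337/(-406092) = -(19 + (-421)²)/(-193493) - 484337/(-406092) = -(19 + 177241)*(-1/193493) - 484337*(-1/406092) = -1*177260*(-1/193493) + 484337/406092 = -177260*(-1/193493) + 484337/406092 = 177260/193493 + 484337/406092 = 165699687061/78575959356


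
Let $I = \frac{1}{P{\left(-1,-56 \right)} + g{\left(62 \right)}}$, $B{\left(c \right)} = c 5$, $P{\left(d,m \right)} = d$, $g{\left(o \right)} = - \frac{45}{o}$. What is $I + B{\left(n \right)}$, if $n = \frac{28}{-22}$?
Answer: $- \frac{8172}{1177} \approx -6.9431$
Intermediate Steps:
$n = - \frac{14}{11}$ ($n = 28 \left(- \frac{1}{22}\right) = - \frac{14}{11} \approx -1.2727$)
$B{\left(c \right)} = 5 c$
$I = - \frac{62}{107}$ ($I = \frac{1}{-1 - \frac{45}{62}} = \frac{1}{- \frac{107}{62}} = - \frac{62}{107} \approx -0.57944$)
$I + B{\left(n \right)} = - \frac{62}{107} + 5 \left(- \frac{14}{11}\right) = - \frac{62}{107} - \frac{70}{11} = - \frac{8172}{1177}$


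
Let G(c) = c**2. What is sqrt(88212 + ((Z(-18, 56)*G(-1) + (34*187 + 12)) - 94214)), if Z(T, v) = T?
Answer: 5*sqrt(14) ≈ 18.708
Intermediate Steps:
sqrt(88212 + ((Z(-18, 56)*G(-1) + (34*187 + 12)) - 94214)) = sqrt(88212 + ((-18*(-1)**2 + (34*187 + 12)) - 94214)) = sqrt(88212 + ((-18*1 + (6358 + 12)) - 94214)) = sqrt(88212 + ((-18 + 6370) - 94214)) = sqrt(88212 + (6352 - 94214)) = sqrt(88212 - 87862) = sqrt(350) = 5*sqrt(14)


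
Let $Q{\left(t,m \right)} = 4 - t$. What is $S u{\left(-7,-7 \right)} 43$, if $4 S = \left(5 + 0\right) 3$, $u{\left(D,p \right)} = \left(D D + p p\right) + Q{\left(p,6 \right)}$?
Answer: $\frac{70305}{4} \approx 17576.0$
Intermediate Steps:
$u{\left(D,p \right)} = 4 + D^{2} + p^{2} - p$ ($u{\left(D,p \right)} = \left(D D + p p\right) - \left(-4 + p\right) = \left(D^{2} + p^{2}\right) - \left(-4 + p\right) = 4 + D^{2} + p^{2} - p$)
$S = \frac{15}{4}$ ($S = \frac{\left(5 + 0\right) 3}{4} = \frac{5 \cdot 3}{4} = \frac{1}{4} \cdot 15 = \frac{15}{4} \approx 3.75$)
$S u{\left(-7,-7 \right)} 43 = \frac{15 \left(4 + \left(-7\right)^{2} + \left(-7\right)^{2} - -7\right)}{4} \cdot 43 = \frac{15 \left(4 + 49 + 49 + 7\right)}{4} \cdot 43 = \frac{15}{4} \cdot 109 \cdot 43 = \frac{1635}{4} \cdot 43 = \frac{70305}{4}$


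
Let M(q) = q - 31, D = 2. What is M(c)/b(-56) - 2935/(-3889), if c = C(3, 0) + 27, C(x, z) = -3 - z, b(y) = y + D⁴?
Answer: 144623/155560 ≈ 0.92969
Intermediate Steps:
b(y) = 16 + y (b(y) = y + 2⁴ = y + 16 = 16 + y)
c = 24 (c = (-3 - 1*0) + 27 = (-3 + 0) + 27 = -3 + 27 = 24)
M(q) = -31 + q
M(c)/b(-56) - 2935/(-3889) = (-31 + 24)/(16 - 56) - 2935/(-3889) = -7/(-40) - 2935*(-1/3889) = -7*(-1/40) + 2935/3889 = 7/40 + 2935/3889 = 144623/155560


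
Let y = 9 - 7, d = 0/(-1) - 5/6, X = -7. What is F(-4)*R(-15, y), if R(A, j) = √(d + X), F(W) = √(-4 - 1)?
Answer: -√1410/6 ≈ -6.2583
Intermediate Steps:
F(W) = I*√5 (F(W) = √(-5) = I*√5)
d = -⅚ (d = 0*(-1) - 5*⅙ = 0 - ⅚ = -⅚ ≈ -0.83333)
y = 2
R(A, j) = I*√282/6 (R(A, j) = √(-⅚ - 7) = √(-47/6) = I*√282/6)
F(-4)*R(-15, y) = (I*√5)*(I*√282/6) = -√1410/6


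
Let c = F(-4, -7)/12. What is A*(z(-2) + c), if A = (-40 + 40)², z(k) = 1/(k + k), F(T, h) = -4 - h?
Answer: 0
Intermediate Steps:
z(k) = 1/(2*k)
c = ¼ (c = (-4 - 1*(-7))/12 = (-4 + 7)*(1/12) = 3*(1/12) = ¼ ≈ 0.25000)
A = 0 (A = 0² = 0)
A*(z(-2) + c) = 0*((½)/(-2) + ¼) = 0*((½)*(-½) + ¼) = 0*(-¼ + ¼) = 0*0 = 0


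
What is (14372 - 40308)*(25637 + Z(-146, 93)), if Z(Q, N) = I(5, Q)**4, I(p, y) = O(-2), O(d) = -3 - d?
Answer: -664947168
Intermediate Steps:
I(p, y) = -1 (I(p, y) = -3 - 1*(-2) = -3 + 2 = -1)
Z(Q, N) = 1 (Z(Q, N) = (-1)**4 = 1)
(14372 - 40308)*(25637 + Z(-146, 93)) = (14372 - 40308)*(25637 + 1) = -25936*25638 = -664947168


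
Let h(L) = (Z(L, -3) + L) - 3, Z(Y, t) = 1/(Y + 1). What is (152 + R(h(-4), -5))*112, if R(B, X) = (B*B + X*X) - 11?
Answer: 221536/9 ≈ 24615.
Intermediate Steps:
Z(Y, t) = 1/(1 + Y)
h(L) = -3 + L + 1/(1 + L) (h(L) = (1/(1 + L) + L) - 3 = (L + 1/(1 + L)) - 3 = -3 + L + 1/(1 + L))
R(B, X) = -11 + B² + X² (R(B, X) = (B² + X²) - 11 = -11 + B² + X²)
(152 + R(h(-4), -5))*112 = (152 + (-11 + ((1 + (1 - 4)*(-3 - 4))/(1 - 4))² + (-5)²))*112 = (152 + (-11 + ((1 - 3*(-7))/(-3))² + 25))*112 = (152 + (-11 + (-(1 + 21)/3)² + 25))*112 = (152 + (-11 + (-⅓*22)² + 25))*112 = (152 + (-11 + (-22/3)² + 25))*112 = (152 + (-11 + 484/9 + 25))*112 = (152 + 610/9)*112 = (1978/9)*112 = 221536/9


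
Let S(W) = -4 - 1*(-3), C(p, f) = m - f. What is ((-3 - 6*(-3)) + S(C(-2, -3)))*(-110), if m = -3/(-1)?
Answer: -1540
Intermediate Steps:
m = 3 (m = -3*(-1) = 3)
C(p, f) = 3 - f
S(W) = -1 (S(W) = -4 + 3 = -1)
((-3 - 6*(-3)) + S(C(-2, -3)))*(-110) = ((-3 - 6*(-3)) - 1)*(-110) = ((-3 + 18) - 1)*(-110) = (15 - 1)*(-110) = 14*(-110) = -1540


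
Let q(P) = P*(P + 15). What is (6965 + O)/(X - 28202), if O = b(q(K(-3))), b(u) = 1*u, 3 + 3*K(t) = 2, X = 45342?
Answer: 62641/154260 ≈ 0.40607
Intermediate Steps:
K(t) = -⅓ (K(t) = -1 + (⅓)*2 = -1 + ⅔ = -⅓)
q(P) = P*(15 + P)
b(u) = u
O = -44/9 (O = -(15 - ⅓)/3 = -⅓*44/3 = -44/9 ≈ -4.8889)
(6965 + O)/(X - 28202) = (6965 - 44/9)/(45342 - 28202) = (62641/9)/17140 = (62641/9)*(1/17140) = 62641/154260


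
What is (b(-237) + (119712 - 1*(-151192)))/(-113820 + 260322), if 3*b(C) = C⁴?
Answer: 1051923091/146502 ≈ 7180.3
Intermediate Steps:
b(C) = C⁴/3
(b(-237) + (119712 - 1*(-151192)))/(-113820 + 260322) = ((⅓)*(-237)⁴ + (119712 - 1*(-151192)))/(-113820 + 260322) = ((⅓)*3154956561 + (119712 + 151192))/146502 = (1051652187 + 270904)*(1/146502) = 1051923091*(1/146502) = 1051923091/146502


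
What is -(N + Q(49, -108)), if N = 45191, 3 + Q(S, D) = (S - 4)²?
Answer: -47213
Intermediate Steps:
Q(S, D) = -3 + (-4 + S)² (Q(S, D) = -3 + (S - 4)² = -3 + (-4 + S)²)
-(N + Q(49, -108)) = -(45191 + (-3 + (-4 + 49)²)) = -(45191 + (-3 + 45²)) = -(45191 + (-3 + 2025)) = -(45191 + 2022) = -1*47213 = -47213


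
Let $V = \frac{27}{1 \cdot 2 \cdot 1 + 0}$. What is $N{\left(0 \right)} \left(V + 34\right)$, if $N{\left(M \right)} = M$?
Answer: $0$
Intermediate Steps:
$V = \frac{27}{2}$ ($V = \frac{27}{2 \cdot 1 + 0} = \frac{27}{2 + 0} = \frac{27}{2} \approx 13.5$)
$N{\left(0 \right)} \left(V + 34\right) = 0 \left(\frac{27}{2} + 34\right) = 0 \cdot \frac{95}{2} = 0$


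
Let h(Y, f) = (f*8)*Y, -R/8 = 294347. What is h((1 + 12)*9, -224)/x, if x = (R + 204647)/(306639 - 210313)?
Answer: 20196094464/2150129 ≈ 9393.0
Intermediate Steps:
R = -2354776 (R = -8*294347 = -2354776)
h(Y, f) = 8*Y*f (h(Y, f) = (8*f)*Y = 8*Y*f)
x = -2150129/96326 (x = (-2354776 + 204647)/(306639 - 210313) = -2150129/96326 ≈ -22.321)
h((1 + 12)*9, -224)/x = (8*((1 + 12)*9)*(-224))/(-2150129/96326) = (8*(13*9)*(-224))*(-96326/2150129) = (8*117*(-224))*(-96326/2150129) = -209664*(-96326/2150129) = 20196094464/2150129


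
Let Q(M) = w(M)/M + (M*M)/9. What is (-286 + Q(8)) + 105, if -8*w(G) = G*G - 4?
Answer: -25175/144 ≈ -174.83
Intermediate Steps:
w(G) = ½ - G²/8 (w(G) = -(G*G - 4)/8 = -(G² - 4)/8 = -(-4 + G²)/8 = ½ - G²/8)
Q(M) = M²/9 + (½ - M²/8)/M (Q(M) = (½ - M²/8)/M + (M*M)/9 = (½ - M²/8)/M + M²*(⅑) = (½ - M²/8)/M + M²/9 = M²/9 + (½ - M²/8)/M)
(-286 + Q(8)) + 105 = (-286 + ((½)/8 - ⅛*8 + (⅑)*8²)) + 105 = (-286 + ((½)*(⅛) - 1 + (⅑)*64)) + 105 = (-286 + (1/16 - 1 + 64/9)) + 105 = (-286 + 889/144) + 105 = -40295/144 + 105 = -25175/144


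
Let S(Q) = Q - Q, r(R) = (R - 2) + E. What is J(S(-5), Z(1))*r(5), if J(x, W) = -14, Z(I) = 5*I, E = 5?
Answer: -112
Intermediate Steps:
r(R) = 3 + R (r(R) = (R - 2) + 5 = (-2 + R) + 5 = 3 + R)
S(Q) = 0
J(S(-5), Z(1))*r(5) = -14*(3 + 5) = -14*8 = -112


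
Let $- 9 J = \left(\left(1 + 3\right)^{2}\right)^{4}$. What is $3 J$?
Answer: $- \frac{65536}{3} \approx -21845.0$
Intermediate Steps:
$J = - \frac{65536}{9}$ ($J = - \frac{\left(\left(1 + 3\right)^{2}\right)^{4}}{9} = - \frac{\left(4^{2}\right)^{4}}{9} = - \frac{16^{4}}{9} = \left(- \frac{1}{9}\right) 65536 = - \frac{65536}{9} \approx -7281.8$)
$3 J = 3 \left(- \frac{65536}{9}\right) = - \frac{65536}{3}$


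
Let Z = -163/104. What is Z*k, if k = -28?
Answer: 1141/26 ≈ 43.885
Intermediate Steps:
Z = -163/104 (Z = -163*1/104 = -163/104 ≈ -1.5673)
Z*k = -163/104*(-28) = 1141/26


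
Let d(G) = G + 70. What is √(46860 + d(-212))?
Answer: √46718 ≈ 216.14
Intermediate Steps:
d(G) = 70 + G
√(46860 + d(-212)) = √(46860 + (70 - 212)) = √(46860 - 142) = √46718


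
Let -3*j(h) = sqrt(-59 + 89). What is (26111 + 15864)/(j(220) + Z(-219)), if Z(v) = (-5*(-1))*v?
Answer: -27577575/719413 + 8395*sqrt(30)/719413 ≈ -38.270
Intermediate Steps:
j(h) = -sqrt(30)/3 (j(h) = -sqrt(-59 + 89)/3 = -sqrt(30)/3)
Z(v) = 5*v
(26111 + 15864)/(j(220) + Z(-219)) = (26111 + 15864)/(-sqrt(30)/3 + 5*(-219)) = 41975/(-sqrt(30)/3 - 1095) = 41975/(-1095 - sqrt(30)/3)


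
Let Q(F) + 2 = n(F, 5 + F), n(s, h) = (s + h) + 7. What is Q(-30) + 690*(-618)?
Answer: -426470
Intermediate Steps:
n(s, h) = 7 + h + s (n(s, h) = (h + s) + 7 = 7 + h + s)
Q(F) = 10 + 2*F (Q(F) = -2 + (7 + (5 + F) + F) = -2 + (12 + 2*F) = 10 + 2*F)
Q(-30) + 690*(-618) = (10 + 2*(-30)) + 690*(-618) = (10 - 60) - 426420 = -50 - 426420 = -426470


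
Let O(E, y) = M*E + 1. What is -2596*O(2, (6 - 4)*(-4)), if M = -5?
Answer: 23364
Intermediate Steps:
O(E, y) = 1 - 5*E (O(E, y) = -5*E + 1 = 1 - 5*E)
-2596*O(2, (6 - 4)*(-4)) = -2596*(1 - 5*2) = -2596*(1 - 10) = -2596*(-9) = 23364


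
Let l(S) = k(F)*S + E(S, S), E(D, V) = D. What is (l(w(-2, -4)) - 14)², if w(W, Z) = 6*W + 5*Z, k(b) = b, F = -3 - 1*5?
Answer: 44100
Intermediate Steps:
F = -8 (F = -3 - 5 = -8)
w(W, Z) = 5*Z + 6*W
l(S) = -7*S (l(S) = -8*S + S = -7*S)
(l(w(-2, -4)) - 14)² = (-7*(5*(-4) + 6*(-2)) - 14)² = (-7*(-20 - 12) - 14)² = (-7*(-32) - 14)² = (224 - 14)² = 210² = 44100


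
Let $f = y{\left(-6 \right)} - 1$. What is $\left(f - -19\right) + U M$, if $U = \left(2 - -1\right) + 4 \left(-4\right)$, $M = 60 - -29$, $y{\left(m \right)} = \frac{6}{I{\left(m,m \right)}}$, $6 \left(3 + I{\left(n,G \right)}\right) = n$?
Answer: $- \frac{2281}{2} \approx -1140.5$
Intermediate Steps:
$I{\left(n,G \right)} = -3 + \frac{n}{6}$
$y{\left(m \right)} = \frac{6}{-3 + \frac{m}{6}}$
$f = - \frac{5}{2}$ ($f = \frac{36}{-18 - 6} - 1 = \frac{36}{-24} - 1 = 36 \left(- \frac{1}{24}\right) - 1 = - \frac{3}{2} - 1 = - \frac{5}{2} \approx -2.5$)
$M = 89$ ($M = 60 + 29 = 89$)
$U = -13$ ($U = \left(2 + 1\right) - 16 = 3 - 16 = -13$)
$\left(f - -19\right) + U M = \left(- \frac{5}{2} - -19\right) - 1157 = \left(- \frac{5}{2} + 19\right) - 1157 = \frac{33}{2} - 1157 = - \frac{2281}{2}$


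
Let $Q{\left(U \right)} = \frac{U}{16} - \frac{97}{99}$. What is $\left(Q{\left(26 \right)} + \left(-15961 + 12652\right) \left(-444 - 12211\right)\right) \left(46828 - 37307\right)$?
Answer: $\frac{315766948414871}{792} \approx 3.987 \cdot 10^{11}$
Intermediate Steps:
$Q{\left(U \right)} = - \frac{97}{99} + \frac{U}{16}$ ($Q{\left(U \right)} = U \frac{1}{16} - \frac{97}{99} = \frac{U}{16} - \frac{97}{99} = - \frac{97}{99} + \frac{U}{16}$)
$\left(Q{\left(26 \right)} + \left(-15961 + 12652\right) \left(-444 - 12211\right)\right) \left(46828 - 37307\right) = \left(\left(- \frac{97}{99} + \frac{1}{16} \cdot 26\right) + \left(-15961 + 12652\right) \left(-444 - 12211\right)\right) \left(46828 - 37307\right) = \left(\left(- \frac{97}{99} + \frac{13}{8}\right) - -41875395\right) 9521 = \left(\frac{511}{792} + 41875395\right) 9521 = \frac{33165313351}{792} \cdot 9521 = \frac{315766948414871}{792}$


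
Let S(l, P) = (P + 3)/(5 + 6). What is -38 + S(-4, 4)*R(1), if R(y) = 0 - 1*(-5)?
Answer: -383/11 ≈ -34.818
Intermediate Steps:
R(y) = 5 (R(y) = 0 + 5 = 5)
S(l, P) = 3/11 + P/11 (S(l, P) = (3 + P)/11 = (3 + P)*(1/11) = 3/11 + P/11)
-38 + S(-4, 4)*R(1) = -38 + (3/11 + (1/11)*4)*5 = -38 + (3/11 + 4/11)*5 = -38 + (7/11)*5 = -38 + 35/11 = -383/11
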